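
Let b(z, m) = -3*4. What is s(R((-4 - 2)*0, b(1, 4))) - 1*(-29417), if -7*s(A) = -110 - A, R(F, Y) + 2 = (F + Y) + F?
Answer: 206015/7 ≈ 29431.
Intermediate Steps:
b(z, m) = -12
R(F, Y) = -2 + Y + 2*F (R(F, Y) = -2 + ((F + Y) + F) = -2 + (Y + 2*F) = -2 + Y + 2*F)
s(A) = 110/7 + A/7 (s(A) = -(-110 - A)/7 = 110/7 + A/7)
s(R((-4 - 2)*0, b(1, 4))) - 1*(-29417) = (110/7 + (-2 - 12 + 2*((-4 - 2)*0))/7) - 1*(-29417) = (110/7 + (-2 - 12 + 2*(-6*0))/7) + 29417 = (110/7 + (-2 - 12 + 2*0)/7) + 29417 = (110/7 + (-2 - 12 + 0)/7) + 29417 = (110/7 + (⅐)*(-14)) + 29417 = (110/7 - 2) + 29417 = 96/7 + 29417 = 206015/7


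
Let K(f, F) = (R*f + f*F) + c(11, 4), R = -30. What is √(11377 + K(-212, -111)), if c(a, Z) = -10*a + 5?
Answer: 2*√10291 ≈ 202.89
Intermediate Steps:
c(a, Z) = 5 - 10*a
K(f, F) = -105 - 30*f + F*f (K(f, F) = (-30*f + f*F) + (5 - 10*11) = (-30*f + F*f) + (5 - 110) = (-30*f + F*f) - 105 = -105 - 30*f + F*f)
√(11377 + K(-212, -111)) = √(11377 + (-105 - 30*(-212) - 111*(-212))) = √(11377 + (-105 + 6360 + 23532)) = √(11377 + 29787) = √41164 = 2*√10291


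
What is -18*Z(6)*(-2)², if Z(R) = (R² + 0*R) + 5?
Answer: -2952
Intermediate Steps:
Z(R) = 5 + R² (Z(R) = (R² + 0) + 5 = R² + 5 = 5 + R²)
-18*Z(6)*(-2)² = -18*(5 + 6²)*(-2)² = -18*(5 + 36)*4 = -18*41*4 = -738*4 = -2952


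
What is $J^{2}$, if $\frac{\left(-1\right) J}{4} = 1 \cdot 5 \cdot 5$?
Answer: $10000$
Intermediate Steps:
$J = -100$ ($J = - 4 \cdot 1 \cdot 5 \cdot 5 = - 4 \cdot 5 \cdot 5 = \left(-4\right) 25 = -100$)
$J^{2} = \left(-100\right)^{2} = 10000$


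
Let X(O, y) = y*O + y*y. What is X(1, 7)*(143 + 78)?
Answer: 12376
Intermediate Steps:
X(O, y) = y² + O*y (X(O, y) = O*y + y² = y² + O*y)
X(1, 7)*(143 + 78) = (7*(1 + 7))*(143 + 78) = (7*8)*221 = 56*221 = 12376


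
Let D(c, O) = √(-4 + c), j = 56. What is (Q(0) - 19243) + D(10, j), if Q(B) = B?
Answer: -19243 + √6 ≈ -19241.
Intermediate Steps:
(Q(0) - 19243) + D(10, j) = (0 - 19243) + √(-4 + 10) = -19243 + √6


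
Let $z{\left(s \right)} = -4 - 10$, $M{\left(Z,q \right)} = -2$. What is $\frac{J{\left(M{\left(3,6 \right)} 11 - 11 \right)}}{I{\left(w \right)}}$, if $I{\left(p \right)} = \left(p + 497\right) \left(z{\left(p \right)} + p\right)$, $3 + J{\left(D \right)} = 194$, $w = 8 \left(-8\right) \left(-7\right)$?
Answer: $\frac{191}{410130} \approx 0.00046571$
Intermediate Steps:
$w = 448$ ($w = \left(-64\right) \left(-7\right) = 448$)
$z{\left(s \right)} = -14$
$J{\left(D \right)} = 191$ ($J{\left(D \right)} = -3 + 194 = 191$)
$I{\left(p \right)} = \left(-14 + p\right) \left(497 + p\right)$ ($I{\left(p \right)} = \left(p + 497\right) \left(-14 + p\right) = \left(497 + p\right) \left(-14 + p\right) = \left(-14 + p\right) \left(497 + p\right)$)
$\frac{J{\left(M{\left(3,6 \right)} 11 - 11 \right)}}{I{\left(w \right)}} = \frac{191}{-6958 + 448^{2} + 483 \cdot 448} = \frac{191}{-6958 + 200704 + 216384} = \frac{191}{410130}$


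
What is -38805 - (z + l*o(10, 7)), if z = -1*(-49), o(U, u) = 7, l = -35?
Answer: -38609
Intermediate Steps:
z = 49
-38805 - (z + l*o(10, 7)) = -38805 - (49 - 35*7) = -38805 - (49 - 245) = -38805 - 1*(-196) = -38805 + 196 = -38609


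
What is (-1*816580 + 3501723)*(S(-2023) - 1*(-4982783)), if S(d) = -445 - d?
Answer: 13383722048623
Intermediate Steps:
(-1*816580 + 3501723)*(S(-2023) - 1*(-4982783)) = (-1*816580 + 3501723)*((-445 - 1*(-2023)) - 1*(-4982783)) = (-816580 + 3501723)*((-445 + 2023) + 4982783) = 2685143*(1578 + 4982783) = 2685143*4984361 = 13383722048623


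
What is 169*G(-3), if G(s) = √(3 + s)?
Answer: 0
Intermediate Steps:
169*G(-3) = 169*√(3 - 3) = 169*√0 = 169*0 = 0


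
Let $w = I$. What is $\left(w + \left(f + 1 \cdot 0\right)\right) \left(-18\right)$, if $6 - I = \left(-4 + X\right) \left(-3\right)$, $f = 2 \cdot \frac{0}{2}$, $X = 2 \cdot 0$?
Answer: $108$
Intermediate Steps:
$X = 0$
$f = 0$ ($f = 2 \cdot 0 \cdot \frac{1}{2} = 2 \cdot 0 = 0$)
$I = -6$ ($I = 6 - \left(-4 + 0\right) \left(-3\right) = 6 - \left(-4\right) \left(-3\right) = 6 - 12 = -6$)
$w = -6$
$\left(w + \left(f + 1 \cdot 0\right)\right) \left(-18\right) = \left(-6 + \left(0 + 1 \cdot 0\right)\right) \left(-18\right) = \left(-6 + \left(0 + 0\right)\right) \left(-18\right) = \left(-6 + 0\right) \left(-18\right) = \left(-6\right) \left(-18\right) = 108$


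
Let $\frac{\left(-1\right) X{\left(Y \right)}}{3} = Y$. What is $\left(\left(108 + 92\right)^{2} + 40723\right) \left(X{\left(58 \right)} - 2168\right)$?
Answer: $-189053266$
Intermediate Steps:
$X{\left(Y \right)} = - 3 Y$
$\left(\left(108 + 92\right)^{2} + 40723\right) \left(X{\left(58 \right)} - 2168\right) = \left(\left(108 + 92\right)^{2} + 40723\right) \left(\left(-3\right) 58 - 2168\right) = \left(200^{2} + 40723\right) \left(-174 - 2168\right) = \left(40000 + 40723\right) \left(-2342\right) = 80723 \left(-2342\right) = -189053266$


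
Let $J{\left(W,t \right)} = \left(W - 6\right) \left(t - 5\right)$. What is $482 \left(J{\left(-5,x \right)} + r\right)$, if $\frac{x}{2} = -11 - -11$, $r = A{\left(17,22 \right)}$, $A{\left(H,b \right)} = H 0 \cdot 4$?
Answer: $26510$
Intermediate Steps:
$A{\left(H,b \right)} = 0$ ($A{\left(H,b \right)} = 0 \cdot 4 = 0$)
$r = 0$
$x = 0$ ($x = 2 \left(-11 - -11\right) = 2 \left(-11 + 11\right) = 2 \cdot 0 = 0$)
$J{\left(W,t \right)} = \left(-6 + W\right) \left(-5 + t\right)$
$482 \left(J{\left(-5,x \right)} + r\right) = 482 \left(\left(30 - 0 - -25 - 0\right) + 0\right) = 482 \left(\left(30 + 0 + 25 + 0\right) + 0\right) = 482 \left(55 + 0\right) = 482 \cdot 55 = 26510$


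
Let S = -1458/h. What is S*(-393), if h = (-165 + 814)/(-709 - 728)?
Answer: -823392378/649 ≈ -1.2687e+6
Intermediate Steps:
h = -649/1437 (h = 649/(-1437) = 649*(-1/1437) = -649/1437 ≈ -0.45164)
S = 2095146/649 (S = -1458/(-649/1437) = -1458*(-1437/649) = 2095146/649 ≈ 3228.3)
S*(-393) = (2095146/649)*(-393) = -823392378/649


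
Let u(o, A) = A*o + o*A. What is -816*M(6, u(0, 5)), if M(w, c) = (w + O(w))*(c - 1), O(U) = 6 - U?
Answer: 4896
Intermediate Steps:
u(o, A) = 2*A*o (u(o, A) = A*o + A*o = 2*A*o)
M(w, c) = -6 + 6*c (M(w, c) = (w + (6 - w))*(c - 1) = 6*(-1 + c) = -6 + 6*c)
-816*M(6, u(0, 5)) = -816*(-6 + 6*(2*5*0)) = -816*(-6 + 6*0) = -816*(-6 + 0) = -816*(-6) = 4896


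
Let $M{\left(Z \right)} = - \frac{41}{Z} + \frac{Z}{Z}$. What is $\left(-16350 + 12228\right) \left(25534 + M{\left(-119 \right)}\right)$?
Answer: $- \frac{12525546132}{119} \approx -1.0526 \cdot 10^{8}$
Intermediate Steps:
$M{\left(Z \right)} = 1 - \frac{41}{Z}$ ($M{\left(Z \right)} = - \frac{41}{Z} + 1 = 1 - \frac{41}{Z}$)
$\left(-16350 + 12228\right) \left(25534 + M{\left(-119 \right)}\right) = \left(-16350 + 12228\right) \left(25534 + \frac{-41 - 119}{-119}\right) = - 4122 \left(25534 - - \frac{160}{119}\right) = - 4122 \left(25534 + \frac{160}{119}\right) = \left(-4122\right) \frac{3038706}{119} = - \frac{12525546132}{119}$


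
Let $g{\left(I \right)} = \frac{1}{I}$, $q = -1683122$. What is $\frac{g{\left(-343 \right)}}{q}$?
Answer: $\frac{1}{577310846} \approx 1.7322 \cdot 10^{-9}$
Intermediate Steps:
$\frac{g{\left(-343 \right)}}{q} = \frac{1}{\left(-343\right) \left(-1683122\right)} = \left(- \frac{1}{343}\right) \left(- \frac{1}{1683122}\right) = \frac{1}{577310846}$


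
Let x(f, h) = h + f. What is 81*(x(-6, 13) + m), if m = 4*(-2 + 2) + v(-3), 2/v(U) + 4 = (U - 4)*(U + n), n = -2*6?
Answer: 57429/101 ≈ 568.60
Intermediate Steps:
n = -12
v(U) = 2/(-4 + (-12 + U)*(-4 + U)) (v(U) = 2/(-4 + (U - 4)*(U - 12)) = 2/(-4 + (-4 + U)*(-12 + U)) = 2/(-4 + (-12 + U)*(-4 + U)))
x(f, h) = f + h
m = 2/101 (m = 4*(-2 + 2) + 2/(44 + (-3)² - 16*(-3)) = 4*0 + 2/(44 + 9 + 48) = 0 + 2/101 = 2/101 ≈ 0.019802)
81*(x(-6, 13) + m) = 81*((-6 + 13) + 2/101) = 81*(7 + 2/101) = 81*(709/101) = 57429/101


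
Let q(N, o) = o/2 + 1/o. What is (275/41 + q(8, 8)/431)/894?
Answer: 949553/126382992 ≈ 0.0075133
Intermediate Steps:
q(N, o) = 1/o + o/2 (q(N, o) = o*(½) + 1/o = o/2 + 1/o = 1/o + o/2)
(275/41 + q(8, 8)/431)/894 = (275/41 + (1/8 + (½)*8)/431)/894 = (275*(1/41) + (⅛ + 4)*(1/431))*(1/894) = (275/41 + (33/8)*(1/431))*(1/894) = (275/41 + 33/3448)*(1/894) = (949553/141368)*(1/894) = 949553/126382992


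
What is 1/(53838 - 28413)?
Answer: 1/25425 ≈ 3.9331e-5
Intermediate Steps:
1/(53838 - 28413) = 1/25425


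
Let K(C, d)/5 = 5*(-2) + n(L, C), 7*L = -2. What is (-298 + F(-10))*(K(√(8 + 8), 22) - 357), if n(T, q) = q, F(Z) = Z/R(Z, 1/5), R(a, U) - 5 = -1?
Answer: 232587/2 ≈ 1.1629e+5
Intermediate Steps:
L = -2/7 (L = (⅐)*(-2) = -2/7 ≈ -0.28571)
R(a, U) = 4 (R(a, U) = 5 - 1 = 4)
F(Z) = Z/4
K(C, d) = -50 + 5*C (K(C, d) = 5*(5*(-2) + C) = 5*(-10 + C) = -50 + 5*C)
(-298 + F(-10))*(K(√(8 + 8), 22) - 357) = (-298 + (¼)*(-10))*((-50 + 5*√(8 + 8)) - 357) = (-298 - 5/2)*((-50 + 5*√16) - 357) = -601*((-50 + 5*4) - 357)/2 = -601*((-50 + 20) - 357)/2 = -601*(-30 - 357)/2 = -601/2*(-387) = 232587/2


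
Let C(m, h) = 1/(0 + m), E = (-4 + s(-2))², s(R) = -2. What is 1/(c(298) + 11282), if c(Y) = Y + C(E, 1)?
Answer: 36/416881 ≈ 8.6356e-5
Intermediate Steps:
E = 36 (E = (-4 - 2)² = (-6)² = 36)
C(m, h) = 1/m
c(Y) = 1/36 + Y (c(Y) = Y + 1/36 = 1/36 + Y)
1/(c(298) + 11282) = 1/((1/36 + 298) + 11282) = 1/(10729/36 + 11282) = 1/(416881/36) = 36/416881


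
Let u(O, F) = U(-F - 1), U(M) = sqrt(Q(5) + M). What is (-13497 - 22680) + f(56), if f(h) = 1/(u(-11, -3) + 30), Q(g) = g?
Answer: -32306031/893 - sqrt(7)/893 ≈ -36177.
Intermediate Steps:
U(M) = sqrt(5 + M)
u(O, F) = sqrt(4 - F) (u(O, F) = sqrt(5 + (-F - 1)) = sqrt(5 + (-1 - F)) = sqrt(4 - F))
f(h) = 1/(30 + sqrt(7)) (f(h) = 1/(sqrt(4 - 1*(-3)) + 30) = 1/(sqrt(4 + 3) + 30) = 1/(sqrt(7) + 30) = 1/(30 + sqrt(7)))
(-13497 - 22680) + f(56) = (-13497 - 22680) + (30/893 - sqrt(7)/893) = -36177 + (30/893 - sqrt(7)/893) = -32306031/893 - sqrt(7)/893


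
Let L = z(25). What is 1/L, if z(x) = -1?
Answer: -1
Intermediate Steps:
L = -1
1/L = 1/(-1) = -1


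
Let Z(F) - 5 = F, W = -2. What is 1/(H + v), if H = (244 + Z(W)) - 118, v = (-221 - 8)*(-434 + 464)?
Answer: -1/6741 ≈ -0.00014835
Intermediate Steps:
Z(F) = 5 + F
v = -6870 (v = -229*30 = -6870)
H = 129 (H = (244 + (5 - 2)) - 118 = (244 + 3) - 118 = 247 - 118 = 129)
1/(H + v) = 1/(129 - 6870) = 1/(-6741) = -1/6741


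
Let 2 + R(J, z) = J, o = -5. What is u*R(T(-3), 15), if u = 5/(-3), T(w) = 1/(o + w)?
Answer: 85/24 ≈ 3.5417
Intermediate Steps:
T(w) = 1/(-5 + w)
R(J, z) = -2 + J
u = -5/3 (u = 5*(-1/3) = -5/3 ≈ -1.6667)
u*R(T(-3), 15) = -5*(-2 + 1/(-5 - 3))/3 = -5*(-2 + 1/(-8))/3 = -5*(-2 - 1/8)/3 = -5/3*(-17/8) = 85/24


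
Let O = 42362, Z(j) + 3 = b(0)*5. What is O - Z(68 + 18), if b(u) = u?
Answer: 42365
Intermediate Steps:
Z(j) = -3 (Z(j) = -3 + 0*5 = -3 + 0 = -3)
O - Z(68 + 18) = 42362 - 1*(-3) = 42362 + 3 = 42365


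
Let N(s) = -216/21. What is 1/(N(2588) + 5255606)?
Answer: 7/36789170 ≈ 1.9027e-7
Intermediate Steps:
N(s) = -72/7 (N(s) = -216*1/21 = -72/7)
1/(N(2588) + 5255606) = 1/(-72/7 + 5255606) = 1/(36789170/7) = 7/36789170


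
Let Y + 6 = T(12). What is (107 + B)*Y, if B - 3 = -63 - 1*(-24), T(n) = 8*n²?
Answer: 81366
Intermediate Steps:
Y = 1146 (Y = -6 + 8*12² = -6 + 8*144 = -6 + 1152 = 1146)
B = -36 (B = 3 + (-63 - 1*(-24)) = 3 + (-63 + 24) = 3 - 39 = -36)
(107 + B)*Y = (107 - 36)*1146 = 71*1146 = 81366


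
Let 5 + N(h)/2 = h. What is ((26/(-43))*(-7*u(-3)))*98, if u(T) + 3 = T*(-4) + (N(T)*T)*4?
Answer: 3585036/43 ≈ 83373.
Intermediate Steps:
N(h) = -10 + 2*h
u(T) = -3 - 4*T + 4*T*(-10 + 2*T) (u(T) = -3 + (T*(-4) + ((-10 + 2*T)*T)*4) = -3 + (-4*T + (T*(-10 + 2*T))*4) = -3 + (-4*T + 4*T*(-10 + 2*T)) = -3 - 4*T + 4*T*(-10 + 2*T))
((26/(-43))*(-7*u(-3)))*98 = ((26/(-43))*(-7*(-3 - 44*(-3) + 8*(-3)²)))*98 = ((26*(-1/43))*(-7*(-3 + 132 + 8*9)))*98 = -(-182)*(-3 + 132 + 72)/43*98 = -(-182)*201/43*98 = -26/43*(-1407)*98 = (36582/43)*98 = 3585036/43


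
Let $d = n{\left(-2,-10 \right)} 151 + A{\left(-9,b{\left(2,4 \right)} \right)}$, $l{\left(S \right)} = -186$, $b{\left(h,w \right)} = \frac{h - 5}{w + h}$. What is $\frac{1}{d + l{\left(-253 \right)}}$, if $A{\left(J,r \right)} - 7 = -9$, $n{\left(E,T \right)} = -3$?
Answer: $- \frac{1}{641} \approx -0.0015601$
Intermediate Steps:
$b{\left(h,w \right)} = \frac{-5 + h}{h + w}$
$A{\left(J,r \right)} = -2$ ($A{\left(J,r \right)} = 7 - 9 = -2$)
$d = -455$ ($d = \left(-3\right) 151 - 2 = -453 - 2 = -455$)
$\frac{1}{d + l{\left(-253 \right)}} = \frac{1}{-455 - 186} = \frac{1}{-641} = - \frac{1}{641}$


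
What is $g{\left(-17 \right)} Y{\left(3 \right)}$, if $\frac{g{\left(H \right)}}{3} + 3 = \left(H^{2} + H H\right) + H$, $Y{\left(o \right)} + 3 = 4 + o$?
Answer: $6696$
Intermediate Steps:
$Y{\left(o \right)} = 1 + o$ ($Y{\left(o \right)} = -3 + \left(4 + o\right) = 1 + o$)
$g{\left(H \right)} = -9 + 3 H + 6 H^{2}$ ($g{\left(H \right)} = -9 + 3 \left(\left(H^{2} + H H\right) + H\right) = -9 + 3 \left(\left(H^{2} + H^{2}\right) + H\right) = -9 + 3 \left(2 H^{2} + H\right) = -9 + 3 \left(H + 2 H^{2}\right) = -9 + \left(3 H + 6 H^{2}\right) = -9 + 3 H + 6 H^{2}$)
$g{\left(-17 \right)} Y{\left(3 \right)} = \left(-9 + 3 \left(-17\right) + 6 \left(-17\right)^{2}\right) \left(1 + 3\right) = \left(-9 - 51 + 6 \cdot 289\right) 4 = \left(-9 - 51 + 1734\right) 4 = 1674 \cdot 4 = 6696$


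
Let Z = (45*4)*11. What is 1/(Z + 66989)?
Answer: 1/68969 ≈ 1.4499e-5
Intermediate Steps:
Z = 1980 (Z = 180*11 = 1980)
1/(Z + 66989) = 1/(1980 + 66989) = 1/68969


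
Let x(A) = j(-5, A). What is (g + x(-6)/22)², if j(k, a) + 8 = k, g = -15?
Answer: 117649/484 ≈ 243.08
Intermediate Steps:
j(k, a) = -8 + k
x(A) = -13 (x(A) = -8 - 5 = -13)
(g + x(-6)/22)² = (-15 - 13/22)² = (-343/22)² = 117649/484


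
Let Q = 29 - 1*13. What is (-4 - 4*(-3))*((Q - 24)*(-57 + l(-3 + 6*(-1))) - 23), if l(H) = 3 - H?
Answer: 2696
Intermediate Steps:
Q = 16 (Q = 29 - 13 = 16)
(-4 - 4*(-3))*((Q - 24)*(-57 + l(-3 + 6*(-1))) - 23) = (-4 - 4*(-3))*((16 - 24)*(-57 + (3 - (-3 + 6*(-1)))) - 23) = (-4 + 12)*(-8*(-57 + (3 - (-3 - 6))) - 23) = 8*(-8*(-57 + (3 - 1*(-9))) - 23) = 8*(-8*(-57 + (3 + 9)) - 23) = 8*(-8*(-57 + 12) - 23) = 8*(-8*(-45) - 23) = 8*(360 - 23) = 8*337 = 2696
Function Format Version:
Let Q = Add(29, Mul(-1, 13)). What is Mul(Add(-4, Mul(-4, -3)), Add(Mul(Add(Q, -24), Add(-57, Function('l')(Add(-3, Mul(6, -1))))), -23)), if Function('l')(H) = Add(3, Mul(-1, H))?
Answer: 2696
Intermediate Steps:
Q = 16 (Q = Add(29, -13) = 16)
Mul(Add(-4, Mul(-4, -3)), Add(Mul(Add(Q, -24), Add(-57, Function('l')(Add(-3, Mul(6, -1))))), -23)) = Mul(Add(-4, Mul(-4, -3)), Add(Mul(Add(16, -24), Add(-57, Add(3, Mul(-1, Add(-3, Mul(6, -1)))))), -23)) = Mul(Add(-4, 12), Add(Mul(-8, Add(-57, Add(3, Mul(-1, Add(-3, -6))))), -23)) = Mul(8, Add(Mul(-8, Add(-57, Add(3, Mul(-1, -9)))), -23)) = Mul(8, Add(Mul(-8, Add(-57, Add(3, 9))), -23)) = Mul(8, Add(Mul(-8, Add(-57, 12)), -23)) = Mul(8, Add(Mul(-8, -45), -23)) = Mul(8, Add(360, -23)) = Mul(8, 337) = 2696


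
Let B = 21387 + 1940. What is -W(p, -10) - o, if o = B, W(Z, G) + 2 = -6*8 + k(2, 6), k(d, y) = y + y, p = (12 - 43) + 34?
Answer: -23289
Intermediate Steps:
p = 3 (p = -31 + 34 = 3)
k(d, y) = 2*y
W(Z, G) = -38 (W(Z, G) = -2 + (-6*8 + 2*6) = -2 + (-48 + 12) = -2 - 36 = -38)
B = 23327
o = 23327
-W(p, -10) - o = -1*(-38) - 1*23327 = 38 - 23327 = -23289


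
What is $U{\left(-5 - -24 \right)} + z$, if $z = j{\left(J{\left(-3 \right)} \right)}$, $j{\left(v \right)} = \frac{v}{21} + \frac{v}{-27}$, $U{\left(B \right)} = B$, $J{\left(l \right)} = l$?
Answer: $\frac{1195}{63} \approx 18.968$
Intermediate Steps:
$j{\left(v \right)} = \frac{2 v}{189}$ ($j{\left(v \right)} = v \frac{1}{21} + v \left(- \frac{1}{27}\right) = \frac{v}{21} - \frac{v}{27} = \frac{2 v}{189}$)
$z = - \frac{2}{63}$ ($z = \frac{2}{189} \left(-3\right) = - \frac{2}{63} \approx -0.031746$)
$U{\left(-5 - -24 \right)} + z = \left(-5 - -24\right) - \frac{2}{63} = \left(-5 + 24\right) - \frac{2}{63} = 19 - \frac{2}{63} = \frac{1195}{63}$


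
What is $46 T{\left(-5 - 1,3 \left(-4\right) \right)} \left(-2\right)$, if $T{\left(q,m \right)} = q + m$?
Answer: $1656$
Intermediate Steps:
$T{\left(q,m \right)} = m + q$
$46 T{\left(-5 - 1,3 \left(-4\right) \right)} \left(-2\right) = 46 \left(3 \left(-4\right) - 6\right) \left(-2\right) = 46 \left(-12 - 6\right) \left(-2\right) = 46 \left(-18\right) \left(-2\right) = \left(-828\right) \left(-2\right) = 1656$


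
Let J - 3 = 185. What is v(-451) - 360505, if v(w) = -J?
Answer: -360693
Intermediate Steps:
J = 188 (J = 3 + 185 = 188)
v(w) = -188 (v(w) = -1*188 = -188)
v(-451) - 360505 = -188 - 360505 = -360693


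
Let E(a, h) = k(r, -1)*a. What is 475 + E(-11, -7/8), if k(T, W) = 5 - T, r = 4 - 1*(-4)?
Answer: 508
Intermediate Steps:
r = 8 (r = 4 + 4 = 8)
E(a, h) = -3*a (E(a, h) = (5 - 1*8)*a = (5 - 8)*a = -3*a)
475 + E(-11, -7/8) = 475 - 3*(-11) = 475 + 33 = 508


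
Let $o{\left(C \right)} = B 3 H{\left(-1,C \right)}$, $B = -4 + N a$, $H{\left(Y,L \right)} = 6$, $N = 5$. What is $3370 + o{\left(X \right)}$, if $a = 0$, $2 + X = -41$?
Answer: $3298$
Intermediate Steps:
$X = -43$ ($X = -2 - 41 = -43$)
$B = -4$ ($B = -4 + 5 \cdot 0 = -4 + 0 = -4$)
$o{\left(C \right)} = -72$ ($o{\left(C \right)} = \left(-4\right) 3 \cdot 6 = \left(-12\right) 6 = -72$)
$3370 + o{\left(X \right)} = 3370 - 72 = 3298$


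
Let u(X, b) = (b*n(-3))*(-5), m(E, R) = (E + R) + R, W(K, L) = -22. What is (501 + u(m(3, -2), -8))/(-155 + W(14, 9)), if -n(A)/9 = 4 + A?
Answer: -47/59 ≈ -0.79661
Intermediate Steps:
n(A) = -36 - 9*A (n(A) = -9*(4 + A) = -36 - 9*A)
m(E, R) = E + 2*R
u(X, b) = 45*b (u(X, b) = (b*(-36 - 9*(-3)))*(-5) = (b*(-36 + 27))*(-5) = (b*(-9))*(-5) = -9*b*(-5) = 45*b)
(501 + u(m(3, -2), -8))/(-155 + W(14, 9)) = (501 + 45*(-8))/(-155 - 22) = (501 - 360)/(-177) = 141*(-1/177) = -47/59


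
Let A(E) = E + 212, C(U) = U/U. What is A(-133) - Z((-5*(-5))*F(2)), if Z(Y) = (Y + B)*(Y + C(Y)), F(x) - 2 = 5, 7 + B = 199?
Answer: -64513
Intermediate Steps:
B = 192 (B = -7 + 199 = 192)
F(x) = 7 (F(x) = 2 + 5 = 7)
C(U) = 1
A(E) = 212 + E
Z(Y) = (1 + Y)*(192 + Y) (Z(Y) = (Y + 192)*(Y + 1) = (192 + Y)*(1 + Y) = (1 + Y)*(192 + Y))
A(-133) - Z((-5*(-5))*F(2)) = (212 - 133) - (192 + (-5*(-5)*7)² + 193*(-5*(-5)*7)) = 79 - (192 + (25*7)² + 193*(25*7)) = 79 - (192 + 175² + 193*175) = 79 - (192 + 30625 + 33775) = 79 - 1*64592 = 79 - 64592 = -64513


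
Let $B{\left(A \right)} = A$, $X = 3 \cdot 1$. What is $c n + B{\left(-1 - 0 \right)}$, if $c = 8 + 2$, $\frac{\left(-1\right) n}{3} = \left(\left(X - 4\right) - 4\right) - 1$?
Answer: $179$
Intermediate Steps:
$X = 3$
$n = 18$ ($n = - 3 \left(\left(\left(3 - 4\right) - 4\right) - 1\right) = - 3 \left(\left(-1 - 4\right) - 1\right) = - 3 \left(-5 - 1\right) = \left(-3\right) \left(-6\right) = 18$)
$c = 10$
$c n + B{\left(-1 - 0 \right)} = 10 \cdot 18 - 1 = 180 + \left(-1 + 0\right) = 180 - 1 = 179$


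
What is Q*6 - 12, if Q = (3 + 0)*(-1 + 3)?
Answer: 24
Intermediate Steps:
Q = 6 (Q = 3*2 = 6)
Q*6 - 12 = 6*6 - 12 = 36 - 12 = 24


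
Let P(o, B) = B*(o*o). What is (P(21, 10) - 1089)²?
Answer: 11029041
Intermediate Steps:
P(o, B) = B*o²
(P(21, 10) - 1089)² = (10*21² - 1089)² = (10*441 - 1089)² = (4410 - 1089)² = 3321² = 11029041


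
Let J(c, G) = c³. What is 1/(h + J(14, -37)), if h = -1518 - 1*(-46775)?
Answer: 1/48001 ≈ 2.0833e-5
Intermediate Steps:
h = 45257 (h = -1518 + 46775 = 45257)
1/(h + J(14, -37)) = 1/(45257 + 14³) = 1/(45257 + 2744) = 1/48001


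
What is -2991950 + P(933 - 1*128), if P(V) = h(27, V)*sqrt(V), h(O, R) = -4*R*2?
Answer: -2991950 - 6440*sqrt(805) ≈ -3.1747e+6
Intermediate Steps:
h(O, R) = -8*R
P(V) = -8*V**(3/2) (P(V) = (-8*V)*sqrt(V) = -8*V**(3/2))
-2991950 + P(933 - 1*128) = -2991950 - 8*(933 - 1*128)**(3/2) = -2991950 - 8*(933 - 128)**(3/2) = -2991950 - 6440*sqrt(805)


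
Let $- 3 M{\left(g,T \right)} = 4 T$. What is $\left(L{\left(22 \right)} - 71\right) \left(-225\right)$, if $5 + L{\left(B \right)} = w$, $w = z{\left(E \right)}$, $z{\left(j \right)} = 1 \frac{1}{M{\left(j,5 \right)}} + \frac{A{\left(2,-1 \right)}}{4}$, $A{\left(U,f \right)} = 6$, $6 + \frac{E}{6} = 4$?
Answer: $\frac{67185}{4} \approx 16796.0$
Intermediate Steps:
$E = -12$ ($E = -36 + 6 \cdot 4 = -36 + 24 = -12$)
$M{\left(g,T \right)} = - \frac{4 T}{3}$
$z{\left(j \right)} = \frac{27}{20}$ ($z{\left(j \right)} = 1 \frac{1}{\left(- \frac{4}{3}\right) 5} + \frac{6}{4} = 1 \frac{1}{- \frac{20}{3}} + 6 \cdot \frac{1}{4} = 1 \left(- \frac{3}{20}\right) + \frac{3}{2} = - \frac{3}{20} + \frac{3}{2} = \frac{27}{20}$)
$w = \frac{27}{20} \approx 1.35$
$L{\left(B \right)} = - \frac{73}{20}$ ($L{\left(B \right)} = -5 + \frac{27}{20} = - \frac{73}{20}$)
$\left(L{\left(22 \right)} - 71\right) \left(-225\right) = \left(- \frac{73}{20} - 71\right) \left(-225\right) = \left(- \frac{1493}{20}\right) \left(-225\right) = \frac{67185}{4}$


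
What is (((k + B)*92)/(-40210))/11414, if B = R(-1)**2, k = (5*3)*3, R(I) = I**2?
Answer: -1058/114739235 ≈ -9.2209e-6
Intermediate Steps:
k = 45 (k = 15*3 = 45)
B = 1 (B = ((-1)**2)**2 = 1**2 = 1)
(((k + B)*92)/(-40210))/11414 = (((45 + 1)*92)/(-40210))/11414 = ((46*92)*(-1/40210))*(1/11414) = (4232*(-1/40210))*(1/11414) = -2116/20105*1/11414 = -1058/114739235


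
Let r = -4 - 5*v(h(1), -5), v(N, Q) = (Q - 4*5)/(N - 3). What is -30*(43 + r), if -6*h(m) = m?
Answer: 270/19 ≈ 14.211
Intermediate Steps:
h(m) = -m/6
v(N, Q) = (-20 + Q)/(-3 + N) (v(N, Q) = (Q - 20)/(-3 + N) = (-20 + Q)/(-3 + N))
r = -826/19 (r = -4 - 5*(-20 - 5)/(-3 - 1/6*1) = -4 - 5*(-25)/(-3 - 1/6) = -4 - 5*(-25)/(-19/6) = -4 - (-30)*(-25)/19 = -4 - 5*150/19 = -4 - 750/19 = -826/19 ≈ -43.474)
-30*(43 + r) = -30*(43 - 826/19) = -30*(-9/19) = 270/19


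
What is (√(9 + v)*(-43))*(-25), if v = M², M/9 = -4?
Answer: 3225*√145 ≈ 38834.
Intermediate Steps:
M = -36 (M = 9*(-4) = -36)
v = 1296 (v = (-36)² = 1296)
(√(9 + v)*(-43))*(-25) = (√(9 + 1296)*(-43))*(-25) = (√1305*(-43))*(-25) = ((3*√145)*(-43))*(-25) = -129*√145*(-25) = 3225*√145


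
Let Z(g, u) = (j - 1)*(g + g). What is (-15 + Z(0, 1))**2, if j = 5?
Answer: 225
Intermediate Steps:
Z(g, u) = 8*g (Z(g, u) = (5 - 1)*(g + g) = 4*(2*g) = 8*g)
(-15 + Z(0, 1))**2 = (-15 + 8*0)**2 = (-15 + 0)**2 = (-15)**2 = 225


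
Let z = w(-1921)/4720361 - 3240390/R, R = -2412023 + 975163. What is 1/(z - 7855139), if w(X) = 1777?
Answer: -678249790646/5327744852408841693 ≈ -1.2731e-7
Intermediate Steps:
R = -1436860
z = 1529836388101/678249790646 (z = 1777/4720361 - 3240390/(-1436860) = 1777*(1/4720361) - 3240390*(-1/1436860) = 1777/4720361 + 324039/143686 = 1529836388101/678249790646 ≈ 2.2556)
1/(z - 7855139) = 1/(1529836388101/678249790646 - 7855139) = 1/(-5327744852408841693/678249790646) = -678249790646/5327744852408841693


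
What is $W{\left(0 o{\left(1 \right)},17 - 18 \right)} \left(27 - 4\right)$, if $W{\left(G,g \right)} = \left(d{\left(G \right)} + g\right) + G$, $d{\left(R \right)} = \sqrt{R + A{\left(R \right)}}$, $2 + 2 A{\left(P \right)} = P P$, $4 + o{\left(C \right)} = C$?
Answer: $-23 + 23 i \approx -23.0 + 23.0 i$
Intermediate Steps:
$o{\left(C \right)} = -4 + C$
$A{\left(P \right)} = -1 + \frac{P^{2}}{2}$ ($A{\left(P \right)} = -1 + \frac{P P}{2} = -1 + \frac{P^{2}}{2}$)
$d{\left(R \right)} = \sqrt{-1 + R + \frac{R^{2}}{2}}$ ($d{\left(R \right)} = \sqrt{R + \left(-1 + \frac{R^{2}}{2}\right)} = \sqrt{-1 + R + \frac{R^{2}}{2}}$)
$W{\left(G,g \right)} = G + g + \frac{\sqrt{-4 + 2 G^{2} + 4 G}}{2}$ ($W{\left(G,g \right)} = \left(\frac{\sqrt{-4 + 2 G^{2} + 4 G}}{2} + g\right) + G = \left(g + \frac{\sqrt{-4 + 2 G^{2} + 4 G}}{2}\right) + G = G + g + \frac{\sqrt{-4 + 2 G^{2} + 4 G}}{2}$)
$W{\left(0 o{\left(1 \right)},17 - 18 \right)} \left(27 - 4\right) = \left(0 \left(-4 + 1\right) + \left(17 - 18\right) + \frac{\sqrt{-4 + 2 \left(0 \left(-4 + 1\right)\right)^{2} + 4 \cdot 0 \left(-4 + 1\right)}}{2}\right) \left(27 - 4\right) = \left(0 \left(-3\right) + \left(17 - 18\right) + \frac{\sqrt{-4 + 2 \left(0 \left(-3\right)\right)^{2} + 4 \cdot 0 \left(-3\right)}}{2}\right) \left(27 - 4\right) = \left(0 - 1 + \frac{\sqrt{-4 + 2 \cdot 0^{2} + 4 \cdot 0}}{2}\right) 23 = \left(0 - 1 + \frac{\sqrt{-4 + 2 \cdot 0 + 0}}{2}\right) 23 = \left(0 - 1 + \frac{\sqrt{-4 + 0 + 0}}{2}\right) 23 = \left(0 - 1 + \frac{\sqrt{-4}}{2}\right) 23 = \left(0 - 1 + \frac{2 i}{2}\right) 23 = \left(0 - 1 + i\right) 23 = \left(-1 + i\right) 23 = -23 + 23 i$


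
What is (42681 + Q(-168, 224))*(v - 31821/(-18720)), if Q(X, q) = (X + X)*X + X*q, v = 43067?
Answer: 5509079334813/2080 ≈ 2.6486e+9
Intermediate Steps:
Q(X, q) = 2*X² + X*q (Q(X, q) = (2*X)*X + X*q = 2*X² + X*q)
(42681 + Q(-168, 224))*(v - 31821/(-18720)) = (42681 - 168*(224 + 2*(-168)))*(43067 - 31821/(-18720)) = (42681 - 168*(224 - 336))*(43067 - 31821*(-1/18720)) = (42681 - 168*(-112))*(43067 + 10607/6240) = (42681 + 18816)*(268748687/6240) = 61497*(268748687/6240) = 5509079334813/2080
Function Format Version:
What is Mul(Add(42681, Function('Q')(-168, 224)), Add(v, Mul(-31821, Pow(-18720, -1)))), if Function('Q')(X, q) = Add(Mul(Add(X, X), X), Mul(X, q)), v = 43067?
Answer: Rational(5509079334813, 2080) ≈ 2.6486e+9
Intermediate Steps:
Function('Q')(X, q) = Add(Mul(2, Pow(X, 2)), Mul(X, q)) (Function('Q')(X, q) = Add(Mul(Mul(2, X), X), Mul(X, q)) = Add(Mul(2, Pow(X, 2)), Mul(X, q)))
Mul(Add(42681, Function('Q')(-168, 224)), Add(v, Mul(-31821, Pow(-18720, -1)))) = Mul(Add(42681, Mul(-168, Add(224, Mul(2, -168)))), Add(43067, Mul(-31821, Pow(-18720, -1)))) = Mul(Add(42681, Mul(-168, Add(224, -336))), Add(43067, Mul(-31821, Rational(-1, 18720)))) = Mul(Add(42681, Mul(-168, -112)), Add(43067, Rational(10607, 6240))) = Mul(Add(42681, 18816), Rational(268748687, 6240)) = Mul(61497, Rational(268748687, 6240)) = Rational(5509079334813, 2080)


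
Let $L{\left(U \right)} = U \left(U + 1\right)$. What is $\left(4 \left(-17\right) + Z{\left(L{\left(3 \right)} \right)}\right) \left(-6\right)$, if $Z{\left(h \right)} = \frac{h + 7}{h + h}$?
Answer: $\frac{1613}{4} \approx 403.25$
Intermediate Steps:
$L{\left(U \right)} = U \left(1 + U\right)$
$Z{\left(h \right)} = \frac{7 + h}{2 h}$
$\left(4 \left(-17\right) + Z{\left(L{\left(3 \right)} \right)}\right) \left(-6\right) = \left(4 \left(-17\right) + \frac{7 + 3 \left(1 + 3\right)}{2 \cdot 3 \left(1 + 3\right)}\right) \left(-6\right) = \left(-68 + \frac{7 + 3 \cdot 4}{2 \cdot 3 \cdot 4}\right) \left(-6\right) = \left(-68 + \frac{7 + 12}{2 \cdot 12}\right) \left(-6\right) = \left(-68 + \frac{1}{2} \cdot \frac{1}{12} \cdot 19\right) \left(-6\right) = \left(-68 + \frac{19}{24}\right) \left(-6\right) = \left(- \frac{1613}{24}\right) \left(-6\right) = \frac{1613}{4}$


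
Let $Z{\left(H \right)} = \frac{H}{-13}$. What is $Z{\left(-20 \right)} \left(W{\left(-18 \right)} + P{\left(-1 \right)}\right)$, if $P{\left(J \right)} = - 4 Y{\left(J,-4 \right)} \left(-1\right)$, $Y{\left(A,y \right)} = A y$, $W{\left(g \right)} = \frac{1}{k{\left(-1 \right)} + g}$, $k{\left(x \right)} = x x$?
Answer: $\frac{5420}{221} \approx 24.525$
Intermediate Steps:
$k{\left(x \right)} = x^{2}$
$W{\left(g \right)} = \frac{1}{1 + g}$ ($W{\left(g \right)} = \frac{1}{\left(-1\right)^{2} + g} = \frac{1}{1 + g}$)
$Z{\left(H \right)} = - \frac{H}{13}$ ($Z{\left(H \right)} = H \left(- \frac{1}{13}\right) = - \frac{H}{13}$)
$P{\left(J \right)} = - 16 J$ ($P{\left(J \right)} = - 4 J \left(-4\right) \left(-1\right) = - 4 \left(- 4 J\right) \left(-1\right) = 16 J \left(-1\right) = - 16 J$)
$Z{\left(-20 \right)} \left(W{\left(-18 \right)} + P{\left(-1 \right)}\right) = \left(- \frac{1}{13}\right) \left(-20\right) \left(\frac{1}{1 - 18} - -16\right) = \frac{20 \left(\frac{1}{-17} + 16\right)}{13} = \frac{20 \left(- \frac{1}{17} + 16\right)}{13} = \frac{20}{13} \cdot \frac{271}{17} = \frac{5420}{221}$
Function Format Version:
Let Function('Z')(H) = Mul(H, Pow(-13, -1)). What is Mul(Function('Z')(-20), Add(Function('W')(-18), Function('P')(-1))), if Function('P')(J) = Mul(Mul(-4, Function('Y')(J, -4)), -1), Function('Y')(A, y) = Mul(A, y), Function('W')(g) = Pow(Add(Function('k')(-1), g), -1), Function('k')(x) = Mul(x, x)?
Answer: Rational(5420, 221) ≈ 24.525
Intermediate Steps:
Function('k')(x) = Pow(x, 2)
Function('W')(g) = Pow(Add(1, g), -1) (Function('W')(g) = Pow(Add(Pow(-1, 2), g), -1) = Pow(Add(1, g), -1))
Function('Z')(H) = Mul(Rational(-1, 13), H) (Function('Z')(H) = Mul(H, Rational(-1, 13)) = Mul(Rational(-1, 13), H))
Function('P')(J) = Mul(-16, J) (Function('P')(J) = Mul(Mul(-4, Mul(J, -4)), -1) = Mul(Mul(-4, Mul(-4, J)), -1) = Mul(Mul(16, J), -1) = Mul(-16, J))
Mul(Function('Z')(-20), Add(Function('W')(-18), Function('P')(-1))) = Mul(Mul(Rational(-1, 13), -20), Add(Pow(Add(1, -18), -1), Mul(-16, -1))) = Mul(Rational(20, 13), Add(Pow(-17, -1), 16)) = Mul(Rational(20, 13), Add(Rational(-1, 17), 16)) = Mul(Rational(20, 13), Rational(271, 17)) = Rational(5420, 221)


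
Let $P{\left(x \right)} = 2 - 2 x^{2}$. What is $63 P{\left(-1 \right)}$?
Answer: $0$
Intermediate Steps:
$P{\left(x \right)} = 2 - 2 x^{2}$
$63 P{\left(-1 \right)} = 63 \left(2 - 2 \left(-1\right)^{2}\right) = 63 \left(2 - 2\right) = 63 \cdot 0 = 0$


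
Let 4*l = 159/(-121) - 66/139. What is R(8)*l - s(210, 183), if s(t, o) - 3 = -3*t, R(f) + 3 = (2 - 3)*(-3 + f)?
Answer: 10605687/16819 ≈ 630.58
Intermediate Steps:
l = -30087/67276 (l = (159/(-121) - 66/139)/4 = (159*(-1/121) - 66*1/139)/4 = (-159/121 - 66/139)/4 = (1/4)*(-30087/16819) = -30087/67276 ≈ -0.44722)
R(f) = -f (R(f) = -3 + (2 - 3)*(-3 + f) = -3 - (-3 + f) = -3 + (3 - f) = -f)
s(t, o) = 3 - 3*t
R(8)*l - s(210, 183) = -1*8*(-30087/67276) - (3 - 3*210) = -8*(-30087/67276) - (3 - 630) = 60174/16819 - 1*(-627) = 60174/16819 + 627 = 10605687/16819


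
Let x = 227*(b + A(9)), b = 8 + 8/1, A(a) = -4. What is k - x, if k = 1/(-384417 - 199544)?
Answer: -1590709765/583961 ≈ -2724.0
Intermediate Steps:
b = 16 (b = 8 + 8*1 = 8 + 8 = 16)
k = -1/583961 (k = 1/(-583961) = -1/583961 ≈ -1.7124e-6)
x = 2724 (x = 227*(16 - 4) = 227*12 = 2724)
k - x = -1/583961 - 1*2724 = -1/583961 - 2724 = -1590709765/583961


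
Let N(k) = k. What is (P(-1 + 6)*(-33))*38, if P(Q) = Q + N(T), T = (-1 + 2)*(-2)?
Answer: -3762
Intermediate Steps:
T = -2 (T = 1*(-2) = -2)
P(Q) = -2 + Q (P(Q) = Q - 2 = -2 + Q)
(P(-1 + 6)*(-33))*38 = ((-2 + (-1 + 6))*(-33))*38 = ((-2 + 5)*(-33))*38 = (3*(-33))*38 = -99*38 = -3762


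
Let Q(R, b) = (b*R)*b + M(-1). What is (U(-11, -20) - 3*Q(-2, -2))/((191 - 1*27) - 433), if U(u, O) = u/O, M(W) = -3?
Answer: -671/5380 ≈ -0.12472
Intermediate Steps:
Q(R, b) = -3 + R*b**2 (Q(R, b) = (b*R)*b - 3 = (R*b)*b - 3 = R*b**2 - 3 = -3 + R*b**2)
U(u, O) = u/O
(U(-11, -20) - 3*Q(-2, -2))/((191 - 1*27) - 433) = (-11/(-20) - 3*(-3 - 2*(-2)**2))/((191 - 1*27) - 433) = (-11*(-1/20) - 3*(-3 - 2*4))/((191 - 27) - 433) = (11/20 - 3*(-3 - 8))/(164 - 433) = (11/20 - 3*(-11))/(-269) = (11/20 + 33)*(-1/269) = (671/20)*(-1/269) = -671/5380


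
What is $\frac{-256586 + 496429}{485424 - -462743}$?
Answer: $\frac{239843}{948167} \approx 0.25295$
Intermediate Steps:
$\frac{-256586 + 496429}{485424 - -462743} = \frac{239843}{485424 + 462743} = \frac{239843}{948167}$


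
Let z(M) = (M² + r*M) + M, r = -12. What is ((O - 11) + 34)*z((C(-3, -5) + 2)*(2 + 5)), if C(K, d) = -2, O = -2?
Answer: 0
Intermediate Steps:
z(M) = M² - 11*M (z(M) = (M² - 12*M) + M = M² - 11*M)
((O - 11) + 34)*z((C(-3, -5) + 2)*(2 + 5)) = ((-2 - 11) + 34)*(((-2 + 2)*(2 + 5))*(-11 + (-2 + 2)*(2 + 5))) = (-13 + 34)*((0*7)*(-11 + 0*7)) = 21*(0*(-11 + 0)) = 21*(0*(-11)) = 21*0 = 0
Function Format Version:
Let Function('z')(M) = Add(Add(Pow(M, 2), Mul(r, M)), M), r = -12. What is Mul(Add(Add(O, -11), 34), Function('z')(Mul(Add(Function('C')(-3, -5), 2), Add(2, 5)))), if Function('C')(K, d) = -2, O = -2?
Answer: 0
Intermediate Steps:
Function('z')(M) = Add(Pow(M, 2), Mul(-11, M)) (Function('z')(M) = Add(Add(Pow(M, 2), Mul(-12, M)), M) = Add(Pow(M, 2), Mul(-11, M)))
Mul(Add(Add(O, -11), 34), Function('z')(Mul(Add(Function('C')(-3, -5), 2), Add(2, 5)))) = Mul(Add(Add(-2, -11), 34), Mul(Mul(Add(-2, 2), Add(2, 5)), Add(-11, Mul(Add(-2, 2), Add(2, 5))))) = Mul(Add(-13, 34), Mul(Mul(0, 7), Add(-11, Mul(0, 7)))) = Mul(21, Mul(0, Add(-11, 0))) = Mul(21, Mul(0, -11)) = Mul(21, 0) = 0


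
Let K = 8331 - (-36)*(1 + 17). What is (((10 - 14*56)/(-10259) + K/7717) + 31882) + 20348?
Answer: 4135079446209/79168703 ≈ 52231.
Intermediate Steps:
K = 8979 (K = 8331 - (-36)*18 = 8331 - 1*(-648) = 8331 + 648 = 8979)
(((10 - 14*56)/(-10259) + K/7717) + 31882) + 20348 = (((10 - 14*56)/(-10259) + 8979/7717) + 31882) + 20348 = (((10 - 784)*(-1/10259) + 8979*(1/7717)) + 31882) + 20348 = ((-774*(-1/10259) + 8979/7717) + 31882) + 20348 = ((774/10259 + 8979/7717) + 31882) + 20348 = (98088519/79168703 + 31882) + 20348 = 2524154677565/79168703 + 20348 = 4135079446209/79168703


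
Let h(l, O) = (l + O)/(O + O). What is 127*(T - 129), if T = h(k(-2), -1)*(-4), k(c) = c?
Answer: -17145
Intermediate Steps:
h(l, O) = (O + l)/(2*O) (h(l, O) = (O + l)/((2*O)) = (O + l)*(1/(2*O)) = (O + l)/(2*O))
T = -6 (T = ((½)*(-1 - 2)/(-1))*(-4) = ((½)*(-1)*(-3))*(-4) = (3/2)*(-4) = -6)
127*(T - 129) = 127*(-6 - 129) = 127*(-135) = -17145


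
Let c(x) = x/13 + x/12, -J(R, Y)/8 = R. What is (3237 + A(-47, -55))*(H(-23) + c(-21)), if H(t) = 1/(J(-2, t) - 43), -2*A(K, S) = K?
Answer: -31150817/2808 ≈ -11094.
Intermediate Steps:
J(R, Y) = -8*R
A(K, S) = -K/2
c(x) = 25*x/156 (c(x) = x*(1/13) + x*(1/12) = x/13 + x/12 = 25*x/156)
H(t) = -1/27 (H(t) = 1/(-8*(-2) - 43) = 1/(16 - 43) = 1/(-27) = -1/27)
(3237 + A(-47, -55))*(H(-23) + c(-21)) = (3237 - ½*(-47))*(-1/27 + (25/156)*(-21)) = (3237 + 47/2)*(-1/27 - 175/52) = (6521/2)*(-4777/1404) = -31150817/2808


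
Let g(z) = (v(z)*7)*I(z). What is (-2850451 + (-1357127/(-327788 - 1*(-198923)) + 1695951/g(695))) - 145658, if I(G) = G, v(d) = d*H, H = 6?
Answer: -522178142599405219/174286046550 ≈ -2.9961e+6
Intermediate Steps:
v(d) = 6*d (v(d) = d*6 = 6*d)
g(z) = 42*z² (g(z) = ((6*z)*7)*z = (42*z)*z = 42*z²)
(-2850451 + (-1357127/(-327788 - 1*(-198923)) + 1695951/g(695))) - 145658 = (-2850451 + (-1357127/(-327788 - 1*(-198923)) + 1695951/((42*695²)))) - 145658 = (-2850451 + (-1357127/(-327788 + 198923) + 1695951/((42*483025)))) - 145658 = (-2850451 + (-1357127/(-128865) + 1695951/20287050)) - 145658 = (-2850451 + (-1357127*(-1/128865) + 1695951*(1/20287050))) - 145658 = (-2850451 + (1357127/128865 + 565317/6762350)) - 145658 = (-2850451 + 1850043468731/174286046550) - 145658 = -496791985631025319/174286046550 - 145658 = -522178142599405219/174286046550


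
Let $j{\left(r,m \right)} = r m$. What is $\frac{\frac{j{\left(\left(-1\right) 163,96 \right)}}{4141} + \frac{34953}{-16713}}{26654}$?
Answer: $- \frac{135421799}{614894746194} \approx -0.00022024$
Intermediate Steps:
$j{\left(r,m \right)} = m r$
$\frac{\frac{j{\left(\left(-1\right) 163,96 \right)}}{4141} + \frac{34953}{-16713}}{26654} = \frac{\frac{96 \left(\left(-1\right) 163\right)}{4141} + \frac{34953}{-16713}}{26654} = \left(96 \left(-163\right) \frac{1}{4141} + 34953 \left(- \frac{1}{16713}\right)\right) \frac{1}{26654} = \left(\left(-15648\right) \frac{1}{4141} - \frac{11651}{5571}\right) \frac{1}{26654} = \left(- \frac{15648}{4141} - \frac{11651}{5571}\right) \frac{1}{26654} = \left(- \frac{135421799}{23069511}\right) \frac{1}{26654} = - \frac{135421799}{614894746194}$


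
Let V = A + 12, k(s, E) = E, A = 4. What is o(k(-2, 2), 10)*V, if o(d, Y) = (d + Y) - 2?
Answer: 160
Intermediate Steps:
o(d, Y) = -2 + Y + d (o(d, Y) = (Y + d) - 2 = -2 + Y + d)
V = 16 (V = 4 + 12 = 16)
o(k(-2, 2), 10)*V = (-2 + 10 + 2)*16 = 10*16 = 160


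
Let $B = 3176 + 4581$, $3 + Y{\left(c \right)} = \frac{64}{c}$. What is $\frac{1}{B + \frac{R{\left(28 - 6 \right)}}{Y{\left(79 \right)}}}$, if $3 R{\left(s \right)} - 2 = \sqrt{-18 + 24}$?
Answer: $\frac{2089351275}{16206461738179} + \frac{41001 \sqrt{6}}{16206461738179} \approx 0.00012893$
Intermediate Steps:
$Y{\left(c \right)} = -3 + \frac{64}{c}$
$B = 7757$
$R{\left(s \right)} = \frac{2}{3} + \frac{\sqrt{6}}{3}$ ($R{\left(s \right)} = \frac{2}{3} + \frac{\sqrt{-18 + 24}}{3} = \frac{2}{3} + \frac{\sqrt{6}}{3}$)
$\frac{1}{B + \frac{R{\left(28 - 6 \right)}}{Y{\left(79 \right)}}} = \frac{1}{7757 + \frac{\frac{2}{3} + \frac{\sqrt{6}}{3}}{-3 + \frac{64}{79}}} = \frac{1}{7757 + \frac{\frac{2}{3} + \frac{\sqrt{6}}{3}}{- \frac{173}{79}}} = \frac{1}{7757 + \left(\frac{2}{3} + \frac{\sqrt{6}}{3}\right) \left(- \frac{79}{173}\right)} = \frac{1}{7757 - \left(\frac{158}{519} + \frac{79 \sqrt{6}}{519}\right)} = \frac{1}{\frac{4025725}{519} - \frac{79 \sqrt{6}}{519}}$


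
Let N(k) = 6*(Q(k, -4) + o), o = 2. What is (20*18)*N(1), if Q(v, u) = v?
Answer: 6480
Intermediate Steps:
N(k) = 12 + 6*k (N(k) = 6*(k + 2) = 6*(2 + k) = 12 + 6*k)
(20*18)*N(1) = (20*18)*(12 + 6*1) = 360*(12 + 6) = 360*18 = 6480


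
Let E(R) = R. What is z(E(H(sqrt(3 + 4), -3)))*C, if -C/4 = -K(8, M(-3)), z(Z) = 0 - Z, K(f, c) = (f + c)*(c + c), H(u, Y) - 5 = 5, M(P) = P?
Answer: 1200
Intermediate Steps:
H(u, Y) = 10 (H(u, Y) = 5 + 5 = 10)
K(f, c) = 2*c*(c + f) (K(f, c) = (c + f)*(2*c) = 2*c*(c + f))
z(Z) = -Z
C = -120 (C = -(-4)*2*(-3)*(-3 + 8) = -(-4)*2*(-3)*5 = -(-4)*(-30) = -4*30 = -120)
z(E(H(sqrt(3 + 4), -3)))*C = -1*10*(-120) = -10*(-120) = 1200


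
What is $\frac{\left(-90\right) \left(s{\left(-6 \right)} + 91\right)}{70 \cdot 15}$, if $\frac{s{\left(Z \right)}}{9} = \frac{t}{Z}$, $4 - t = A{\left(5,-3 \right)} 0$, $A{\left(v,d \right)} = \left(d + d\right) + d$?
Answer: $- \frac{51}{7} \approx -7.2857$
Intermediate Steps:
$A{\left(v,d \right)} = 3 d$ ($A{\left(v,d \right)} = 2 d + d = 3 d$)
$t = 4$ ($t = 4 - 3 \left(-3\right) 0 = 4 - \left(-9\right) 0 = 4 - 0 = 4 + 0 = 4$)
$s{\left(Z \right)} = \frac{36}{Z}$ ($s{\left(Z \right)} = 9 \frac{4}{Z} = \frac{36}{Z}$)
$\frac{\left(-90\right) \left(s{\left(-6 \right)} + 91\right)}{70 \cdot 15} = \frac{\left(-90\right) \left(\frac{36}{-6} + 91\right)}{70 \cdot 15} = \frac{\left(-90\right) \left(36 \left(- \frac{1}{6}\right) + 91\right)}{1050} = - 90 \left(-6 + 91\right) \frac{1}{1050} = \left(-90\right) 85 \cdot \frac{1}{1050} = \left(-7650\right) \frac{1}{1050} = - \frac{51}{7}$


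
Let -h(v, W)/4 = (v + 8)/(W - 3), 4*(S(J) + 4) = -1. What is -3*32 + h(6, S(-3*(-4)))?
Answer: -2560/29 ≈ -88.276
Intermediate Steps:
S(J) = -17/4 (S(J) = -4 + (¼)*(-1) = -4 - ¼ = -17/4)
h(v, W) = -4*(8 + v)/(-3 + W) (h(v, W) = -4*(v + 8)/(W - 3) = -4*(8 + v)/(-3 + W))
-3*32 + h(6, S(-3*(-4))) = -3*32 + 4*(-8 - 1*6)/(-3 - 17/4) = -96 + 4*(-8 - 6)/(-29/4) = -96 + 4*(-4/29)*(-14) = -96 + 224/29 = -2560/29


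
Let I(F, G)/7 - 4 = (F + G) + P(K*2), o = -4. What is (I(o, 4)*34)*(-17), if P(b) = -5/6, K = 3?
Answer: -38437/3 ≈ -12812.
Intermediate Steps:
P(b) = -⅚ (P(b) = -5*⅙ = -⅚)
I(F, G) = 133/6 + 7*F + 7*G (I(F, G) = 28 + 7*((F + G) - ⅚) = 28 + 7*(-⅚ + F + G) = 28 + (-35/6 + 7*F + 7*G) = 133/6 + 7*F + 7*G)
(I(o, 4)*34)*(-17) = ((133/6 + 7*(-4) + 7*4)*34)*(-17) = ((133/6 - 28 + 28)*34)*(-17) = ((133/6)*34)*(-17) = (2261/3)*(-17) = -38437/3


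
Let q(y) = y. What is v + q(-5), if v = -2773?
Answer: -2778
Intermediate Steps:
v + q(-5) = -2773 - 5 = -2778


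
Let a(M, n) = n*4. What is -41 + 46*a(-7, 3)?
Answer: 511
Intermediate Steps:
a(M, n) = 4*n
-41 + 46*a(-7, 3) = -41 + 46*(4*3) = -41 + 46*12 = -41 + 552 = 511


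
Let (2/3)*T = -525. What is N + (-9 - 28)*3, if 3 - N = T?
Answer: 1359/2 ≈ 679.50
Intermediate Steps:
T = -1575/2 (T = (3/2)*(-525) = -1575/2 ≈ -787.50)
N = 1581/2 (N = 3 - 1*(-1575/2) = 3 + 1575/2 = 1581/2 ≈ 790.50)
N + (-9 - 28)*3 = 1581/2 + (-9 - 28)*3 = 1581/2 - 37*3 = 1581/2 - 111 = 1359/2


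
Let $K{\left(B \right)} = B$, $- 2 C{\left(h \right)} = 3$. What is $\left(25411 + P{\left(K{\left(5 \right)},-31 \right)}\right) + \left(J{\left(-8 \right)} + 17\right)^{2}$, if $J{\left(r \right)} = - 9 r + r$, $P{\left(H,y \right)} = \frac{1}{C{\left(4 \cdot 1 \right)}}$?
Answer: $\frac{95914}{3} \approx 31971.0$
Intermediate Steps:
$C{\left(h \right)} = - \frac{3}{2}$ ($C{\left(h \right)} = \left(- \frac{1}{2}\right) 3 = - \frac{3}{2}$)
$P{\left(H,y \right)} = - \frac{2}{3}$ ($P{\left(H,y \right)} = \frac{1}{- \frac{3}{2}} = - \frac{2}{3}$)
$J{\left(r \right)} = - 8 r$
$\left(25411 + P{\left(K{\left(5 \right)},-31 \right)}\right) + \left(J{\left(-8 \right)} + 17\right)^{2} = \left(25411 - \frac{2}{3}\right) + \left(\left(-8\right) \left(-8\right) + 17\right)^{2} = \frac{76231}{3} + \left(64 + 17\right)^{2} = \frac{76231}{3} + 81^{2} = \frac{76231}{3} + 6561 = \frac{95914}{3}$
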